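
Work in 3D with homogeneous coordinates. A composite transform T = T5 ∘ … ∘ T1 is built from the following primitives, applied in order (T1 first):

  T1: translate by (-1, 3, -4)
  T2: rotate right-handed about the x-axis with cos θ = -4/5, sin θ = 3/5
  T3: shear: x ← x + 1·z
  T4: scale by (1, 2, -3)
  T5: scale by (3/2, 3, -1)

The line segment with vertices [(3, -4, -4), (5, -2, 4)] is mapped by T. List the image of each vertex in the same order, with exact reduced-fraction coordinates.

T1 translate by (-1, 3, -4): (3, -4, -4) → (2, -1, -8); (5, -2, 4) → (4, 1, 0)
T2 rotate right-handed about the x-axis with cos θ = -4/5, sin θ = 3/5: (2, -1, -8) → (2, 28/5, 29/5); (4, 1, 0) → (4, -4/5, 3/5)
T3 shear: x ← x + 1·z: (2, 28/5, 29/5) → (39/5, 28/5, 29/5); (4, -4/5, 3/5) → (23/5, -4/5, 3/5)
T4 scale by (1, 2, -3): (39/5, 28/5, 29/5) → (39/5, 56/5, -87/5); (23/5, -4/5, 3/5) → (23/5, -8/5, -9/5)
T5 scale by (3/2, 3, -1): (39/5, 56/5, -87/5) → (117/10, 168/5, 87/5); (23/5, -8/5, -9/5) → (69/10, -24/5, 9/5)

image vertices: (117/10, 168/5, 87/5), (69/10, -24/5, 9/5)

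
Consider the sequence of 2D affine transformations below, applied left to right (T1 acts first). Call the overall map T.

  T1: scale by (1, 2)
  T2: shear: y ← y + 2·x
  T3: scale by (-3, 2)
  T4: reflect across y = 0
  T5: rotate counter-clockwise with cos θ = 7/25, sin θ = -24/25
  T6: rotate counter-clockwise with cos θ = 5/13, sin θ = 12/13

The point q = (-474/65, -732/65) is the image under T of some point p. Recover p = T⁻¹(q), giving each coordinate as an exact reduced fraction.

p = (2, 1)

T1 = [1 0 0; 0 2 0; 0 0 1]
T2·T1 = [1 0 0; 2 2 0; 0 0 1]
T3·…·T1 = [-3 0 0; 4 4 0; 0 0 1]
T4·…·T1 = [-3 0 0; -4 -4 0; 0 0 1]
T5·…·T1 = [-117/25 -96/25 0; 44/25 -28/25 0; 0 0 1]
T6·…·T1 = [-1113/325 -144/325 0; -1184/325 -1292/325 0; 0 0 1]
det M = 12; M⁻¹ = [-323/975 12/325 0; 296/975 -371/1300 0; 0 0 1]
M⁻¹ · (-474/65, -732/65)ᵀ = (2, 1)ᵀ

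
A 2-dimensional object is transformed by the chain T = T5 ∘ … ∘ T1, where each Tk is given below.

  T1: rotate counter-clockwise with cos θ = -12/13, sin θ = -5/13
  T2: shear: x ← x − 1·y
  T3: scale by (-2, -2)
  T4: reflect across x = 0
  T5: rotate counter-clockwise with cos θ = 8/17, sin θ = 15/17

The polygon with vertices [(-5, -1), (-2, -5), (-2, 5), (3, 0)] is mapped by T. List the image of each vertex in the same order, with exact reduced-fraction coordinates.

T1 rotate counter-clockwise with cos θ = -12/13, sin θ = -5/13: (-5, -1) → (55/13, 37/13); (-2, -5) → (-1/13, 70/13); (-2, 5) → (49/13, -50/13); (3, 0) → (-36/13, -15/13)
T2 shear: x ← x − 1·y: (55/13, 37/13) → (18/13, 37/13); (-1/13, 70/13) → (-71/13, 70/13); (49/13, -50/13) → (99/13, -50/13); (-36/13, -15/13) → (-21/13, -15/13)
T3 scale by (-2, -2): (18/13, 37/13) → (-36/13, -74/13); (-71/13, 70/13) → (142/13, -140/13); (99/13, -50/13) → (-198/13, 100/13); (-21/13, -15/13) → (42/13, 30/13)
T4 reflect across x = 0: (-36/13, -74/13) → (36/13, -74/13); (142/13, -140/13) → (-142/13, -140/13); (-198/13, 100/13) → (198/13, 100/13); (42/13, 30/13) → (-42/13, 30/13)
T5 rotate counter-clockwise with cos θ = 8/17, sin θ = 15/17: (36/13, -74/13) → (1398/221, -4/17); (-142/13, -140/13) → (964/221, -250/17); (198/13, 100/13) → (84/221, 290/17); (-42/13, 30/13) → (-786/221, -30/17)

image vertices: (1398/221, -4/17), (964/221, -250/17), (84/221, 290/17), (-786/221, -30/17)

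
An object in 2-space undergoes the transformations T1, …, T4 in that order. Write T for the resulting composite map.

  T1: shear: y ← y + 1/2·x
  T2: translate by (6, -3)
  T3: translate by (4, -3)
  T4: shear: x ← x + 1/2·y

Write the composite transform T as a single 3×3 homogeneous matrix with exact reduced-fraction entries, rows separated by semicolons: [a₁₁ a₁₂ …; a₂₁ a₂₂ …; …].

T = [5/4 1/2 7; 1/2 1 -6; 0 0 1]

T1 = [1 0 0; 1/2 1 0; 0 0 1]
T2·T1 = [1 0 6; 1/2 1 -3; 0 0 1]
T3·…·T1 = [1 0 10; 1/2 1 -6; 0 0 1]
T4·…·T1 = [5/4 1/2 7; 1/2 1 -6; 0 0 1]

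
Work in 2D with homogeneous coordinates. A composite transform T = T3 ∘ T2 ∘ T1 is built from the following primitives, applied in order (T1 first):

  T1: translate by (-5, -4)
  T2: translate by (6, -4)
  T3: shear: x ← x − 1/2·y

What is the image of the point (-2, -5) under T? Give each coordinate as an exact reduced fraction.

T1 translate by (-5, -4): (-2, -5) → (-7, -9)
T2 translate by (6, -4): (-7, -9) → (-1, -13)
T3 shear: x ← x − 1/2·y: (-1, -13) → (11/2, -13)

T(p) = (11/2, -13)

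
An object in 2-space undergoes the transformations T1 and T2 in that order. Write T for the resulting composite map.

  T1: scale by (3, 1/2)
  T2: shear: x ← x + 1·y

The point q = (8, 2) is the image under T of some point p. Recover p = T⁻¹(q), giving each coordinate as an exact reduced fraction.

T1 = [3 0 0; 0 1/2 0; 0 0 1]
T2·T1 = [3 1/2 0; 0 1/2 0; 0 0 1]
det M = 3/2; M⁻¹ = [1/3 -1/3 0; 0 2 0; 0 0 1]
M⁻¹ · (8, 2)ᵀ = (2, 4)ᵀ

p = (2, 4)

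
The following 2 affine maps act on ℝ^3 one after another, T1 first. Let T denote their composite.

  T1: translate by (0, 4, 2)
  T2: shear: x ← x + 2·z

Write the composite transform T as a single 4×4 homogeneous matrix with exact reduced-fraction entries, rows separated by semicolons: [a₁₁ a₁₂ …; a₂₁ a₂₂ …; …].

T = [1 0 2 4; 0 1 0 4; 0 0 1 2; 0 0 0 1]

T1 = [1 0 0 0; 0 1 0 4; 0 0 1 2; 0 0 0 1]
T2·T1 = [1 0 2 4; 0 1 0 4; 0 0 1 2; 0 0 0 1]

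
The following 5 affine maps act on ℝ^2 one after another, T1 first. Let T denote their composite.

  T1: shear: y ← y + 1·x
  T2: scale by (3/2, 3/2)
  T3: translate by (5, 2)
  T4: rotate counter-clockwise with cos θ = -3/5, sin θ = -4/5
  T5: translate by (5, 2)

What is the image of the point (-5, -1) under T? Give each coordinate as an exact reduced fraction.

T(p) = (9/10, 41/5)

T1 shear: y ← y + 1·x: (-5, -1) → (-5, -6)
T2 scale by (3/2, 3/2): (-5, -6) → (-15/2, -9)
T3 translate by (5, 2): (-15/2, -9) → (-5/2, -7)
T4 rotate counter-clockwise with cos θ = -3/5, sin θ = -4/5: (-5/2, -7) → (-41/10, 31/5)
T5 translate by (5, 2): (-41/10, 31/5) → (9/10, 41/5)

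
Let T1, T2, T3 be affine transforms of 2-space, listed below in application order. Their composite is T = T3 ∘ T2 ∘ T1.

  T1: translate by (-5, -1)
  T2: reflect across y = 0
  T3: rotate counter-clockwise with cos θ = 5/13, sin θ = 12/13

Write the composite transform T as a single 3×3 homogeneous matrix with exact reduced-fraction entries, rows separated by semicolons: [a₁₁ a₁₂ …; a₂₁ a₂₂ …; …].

T = [5/13 12/13 -37/13; 12/13 -5/13 -55/13; 0 0 1]

T1 = [1 0 -5; 0 1 -1; 0 0 1]
T2·T1 = [1 0 -5; 0 -1 1; 0 0 1]
T3·…·T1 = [5/13 12/13 -37/13; 12/13 -5/13 -55/13; 0 0 1]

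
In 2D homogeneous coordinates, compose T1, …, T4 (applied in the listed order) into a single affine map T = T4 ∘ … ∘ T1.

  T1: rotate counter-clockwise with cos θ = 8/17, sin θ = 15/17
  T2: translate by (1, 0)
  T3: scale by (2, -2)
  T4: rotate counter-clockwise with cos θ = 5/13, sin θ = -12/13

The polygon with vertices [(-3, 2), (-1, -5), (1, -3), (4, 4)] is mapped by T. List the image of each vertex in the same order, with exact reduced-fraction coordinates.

image vertices: (326/221, 1178/221), (2160/221, -1466/221), (916/221, -1590/221), (-2318/221, -656/221)

T1 rotate counter-clockwise with cos θ = 8/17, sin θ = 15/17: (-3, 2) → (-54/17, -29/17); (-1, -5) → (67/17, -55/17); (1, -3) → (53/17, -9/17); (4, 4) → (-28/17, 92/17)
T2 translate by (1, 0): (-54/17, -29/17) → (-37/17, -29/17); (67/17, -55/17) → (84/17, -55/17); (53/17, -9/17) → (70/17, -9/17); (-28/17, 92/17) → (-11/17, 92/17)
T3 scale by (2, -2): (-37/17, -29/17) → (-74/17, 58/17); (84/17, -55/17) → (168/17, 110/17); (70/17, -9/17) → (140/17, 18/17); (-11/17, 92/17) → (-22/17, -184/17)
T4 rotate counter-clockwise with cos θ = 5/13, sin θ = -12/13: (-74/17, 58/17) → (326/221, 1178/221); (168/17, 110/17) → (2160/221, -1466/221); (140/17, 18/17) → (916/221, -1590/221); (-22/17, -184/17) → (-2318/221, -656/221)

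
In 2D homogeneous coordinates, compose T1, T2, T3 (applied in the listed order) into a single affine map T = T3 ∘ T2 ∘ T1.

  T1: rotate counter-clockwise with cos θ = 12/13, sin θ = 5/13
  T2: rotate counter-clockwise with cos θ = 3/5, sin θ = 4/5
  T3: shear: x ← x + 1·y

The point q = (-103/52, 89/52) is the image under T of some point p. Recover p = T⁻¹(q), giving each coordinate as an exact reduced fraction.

p = (3/4, 4)

T1 = [12/13 -5/13 0; 5/13 12/13 0; 0 0 1]
T2·T1 = [16/65 -63/65 0; 63/65 16/65 0; 0 0 1]
T3·…·T1 = [79/65 -47/65 0; 63/65 16/65 0; 0 0 1]
det M = 1; M⁻¹ = [16/65 47/65 0; -63/65 79/65 0; 0 0 1]
M⁻¹ · (-103/52, 89/52)ᵀ = (3/4, 4)ᵀ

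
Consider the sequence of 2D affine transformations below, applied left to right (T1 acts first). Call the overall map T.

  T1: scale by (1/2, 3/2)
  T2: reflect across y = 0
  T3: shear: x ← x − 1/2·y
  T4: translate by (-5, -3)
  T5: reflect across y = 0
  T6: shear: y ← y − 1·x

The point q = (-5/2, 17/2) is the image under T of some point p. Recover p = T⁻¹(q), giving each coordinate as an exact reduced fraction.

T1 = [1/2 0 0; 0 3/2 0; 0 0 1]
T2·T1 = [1/2 0 0; 0 -3/2 0; 0 0 1]
T3·…·T1 = [1/2 3/4 0; 0 -3/2 0; 0 0 1]
T4·…·T1 = [1/2 3/4 -5; 0 -3/2 -3; 0 0 1]
T5·…·T1 = [1/2 3/4 -5; 0 3/2 3; 0 0 1]
T6·…·T1 = [1/2 3/4 -5; -1/2 3/4 8; 0 0 1]
det M = 3/4; M⁻¹ = [1 -1 13; 2/3 2/3 -2; 0 0 1]
M⁻¹ · (-5/2, 17/2)ᵀ = (2, 2)ᵀ

p = (2, 2)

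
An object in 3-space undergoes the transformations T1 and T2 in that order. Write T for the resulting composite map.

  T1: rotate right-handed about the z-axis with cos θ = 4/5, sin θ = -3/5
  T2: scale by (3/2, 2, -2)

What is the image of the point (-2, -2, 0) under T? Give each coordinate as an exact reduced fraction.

T1 rotate right-handed about the z-axis with cos θ = 4/5, sin θ = -3/5: (-2, -2, 0) → (-14/5, -2/5, 0)
T2 scale by (3/2, 2, -2): (-14/5, -2/5, 0) → (-21/5, -4/5, 0)

T(p) = (-21/5, -4/5, 0)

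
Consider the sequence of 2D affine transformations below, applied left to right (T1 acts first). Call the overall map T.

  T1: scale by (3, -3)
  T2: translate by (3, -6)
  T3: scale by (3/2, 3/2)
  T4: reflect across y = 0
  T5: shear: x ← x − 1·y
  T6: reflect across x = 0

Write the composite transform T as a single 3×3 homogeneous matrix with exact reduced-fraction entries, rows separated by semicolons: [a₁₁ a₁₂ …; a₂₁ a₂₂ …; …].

T1 = [3 0 0; 0 -3 0; 0 0 1]
T2·T1 = [3 0 3; 0 -3 -6; 0 0 1]
T3·…·T1 = [9/2 0 9/2; 0 -9/2 -9; 0 0 1]
T4·…·T1 = [9/2 0 9/2; 0 9/2 9; 0 0 1]
T5·…·T1 = [9/2 -9/2 -9/2; 0 9/2 9; 0 0 1]
T6·…·T1 = [-9/2 9/2 9/2; 0 9/2 9; 0 0 1]

T = [-9/2 9/2 9/2; 0 9/2 9; 0 0 1]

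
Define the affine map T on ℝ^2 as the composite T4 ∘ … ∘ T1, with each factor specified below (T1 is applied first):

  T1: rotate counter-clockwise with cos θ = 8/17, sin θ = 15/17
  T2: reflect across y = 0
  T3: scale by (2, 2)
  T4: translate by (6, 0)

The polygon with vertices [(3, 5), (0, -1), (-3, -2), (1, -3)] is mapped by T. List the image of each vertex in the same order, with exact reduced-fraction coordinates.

T1 rotate counter-clockwise with cos θ = 8/17, sin θ = 15/17: (3, 5) → (-3, 5); (0, -1) → (15/17, -8/17); (-3, -2) → (6/17, -61/17); (1, -3) → (53/17, -9/17)
T2 reflect across y = 0: (-3, 5) → (-3, -5); (15/17, -8/17) → (15/17, 8/17); (6/17, -61/17) → (6/17, 61/17); (53/17, -9/17) → (53/17, 9/17)
T3 scale by (2, 2): (-3, -5) → (-6, -10); (15/17, 8/17) → (30/17, 16/17); (6/17, 61/17) → (12/17, 122/17); (53/17, 9/17) → (106/17, 18/17)
T4 translate by (6, 0): (-6, -10) → (0, -10); (30/17, 16/17) → (132/17, 16/17); (12/17, 122/17) → (114/17, 122/17); (106/17, 18/17) → (208/17, 18/17)

image vertices: (0, -10), (132/17, 16/17), (114/17, 122/17), (208/17, 18/17)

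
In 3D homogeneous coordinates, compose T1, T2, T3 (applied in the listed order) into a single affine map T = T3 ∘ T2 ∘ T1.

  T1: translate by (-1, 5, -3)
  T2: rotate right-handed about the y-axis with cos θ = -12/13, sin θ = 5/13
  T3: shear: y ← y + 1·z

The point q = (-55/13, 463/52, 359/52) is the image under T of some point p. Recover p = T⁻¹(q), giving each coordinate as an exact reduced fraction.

p = (9/4, -3, -5)

T1 = [1 0 0 -1; 0 1 0 5; 0 0 1 -3; 0 0 0 1]
T2·T1 = [-12/13 0 5/13 -3/13; 0 1 0 5; -5/13 0 -12/13 41/13; 0 0 0 1]
T3·…·T1 = [-12/13 0 5/13 -3/13; -5/13 1 -12/13 106/13; -5/13 0 -12/13 41/13; 0 0 0 1]
det M = 1; M⁻¹ = [-12/13 0 -5/13 1; 0 1 -1 -5; 5/13 0 -12/13 3; 0 0 0 1]
M⁻¹ · (-55/13, 463/52, 359/52)ᵀ = (9/4, -3, -5)ᵀ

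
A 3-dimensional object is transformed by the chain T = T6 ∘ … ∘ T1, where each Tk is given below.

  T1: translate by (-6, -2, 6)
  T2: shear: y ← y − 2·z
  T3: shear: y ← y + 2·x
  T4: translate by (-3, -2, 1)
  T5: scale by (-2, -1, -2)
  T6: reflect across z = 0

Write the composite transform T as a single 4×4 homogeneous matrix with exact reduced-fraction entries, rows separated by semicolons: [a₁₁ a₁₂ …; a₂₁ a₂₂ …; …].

T = [-2 0 0 18; -2 -1 2 28; 0 0 2 14; 0 0 0 1]

T1 = [1 0 0 -6; 0 1 0 -2; 0 0 1 6; 0 0 0 1]
T2·T1 = [1 0 0 -6; 0 1 -2 -14; 0 0 1 6; 0 0 0 1]
T3·…·T1 = [1 0 0 -6; 2 1 -2 -26; 0 0 1 6; 0 0 0 1]
T4·…·T1 = [1 0 0 -9; 2 1 -2 -28; 0 0 1 7; 0 0 0 1]
T5·…·T1 = [-2 0 0 18; -2 -1 2 28; 0 0 -2 -14; 0 0 0 1]
T6·…·T1 = [-2 0 0 18; -2 -1 2 28; 0 0 2 14; 0 0 0 1]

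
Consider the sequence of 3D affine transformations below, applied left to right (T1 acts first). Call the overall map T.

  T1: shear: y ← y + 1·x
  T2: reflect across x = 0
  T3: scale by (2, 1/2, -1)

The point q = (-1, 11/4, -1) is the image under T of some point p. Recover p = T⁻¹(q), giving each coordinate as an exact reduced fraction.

p = (1/2, 5, 1)

T1 = [1 0 0 0; 1 1 0 0; 0 0 1 0; 0 0 0 1]
T2·T1 = [-1 0 0 0; 1 1 0 0; 0 0 1 0; 0 0 0 1]
T3·…·T1 = [-2 0 0 0; 1/2 1/2 0 0; 0 0 -1 0; 0 0 0 1]
det M = 1; M⁻¹ = [-1/2 0 0 0; 1/2 2 0 0; 0 0 -1 0; 0 0 0 1]
M⁻¹ · (-1, 11/4, -1)ᵀ = (1/2, 5, 1)ᵀ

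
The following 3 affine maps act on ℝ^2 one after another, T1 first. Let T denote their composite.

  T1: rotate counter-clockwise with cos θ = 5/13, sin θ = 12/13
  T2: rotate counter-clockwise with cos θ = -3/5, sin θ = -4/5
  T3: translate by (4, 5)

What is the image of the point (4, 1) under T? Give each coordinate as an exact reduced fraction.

T1 rotate counter-clockwise with cos θ = 5/13, sin θ = 12/13: (4, 1) → (8/13, 53/13)
T2 rotate counter-clockwise with cos θ = -3/5, sin θ = -4/5: (8/13, 53/13) → (188/65, -191/65)
T3 translate by (4, 5): (188/65, -191/65) → (448/65, 134/65)

T(p) = (448/65, 134/65)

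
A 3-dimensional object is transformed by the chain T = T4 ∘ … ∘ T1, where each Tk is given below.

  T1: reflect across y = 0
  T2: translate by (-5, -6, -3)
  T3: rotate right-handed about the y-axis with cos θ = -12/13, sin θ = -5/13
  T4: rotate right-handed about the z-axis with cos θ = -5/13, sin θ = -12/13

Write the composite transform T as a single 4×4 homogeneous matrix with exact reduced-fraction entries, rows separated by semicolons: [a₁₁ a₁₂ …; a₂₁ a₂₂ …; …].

T = [60/169 -12/13 25/169 -1311/169; 144/169 5/13 60/169 -510/169; 5/13 0 -12/13 11/13; 0 0 0 1]

T1 = [1 0 0 0; 0 -1 0 0; 0 0 1 0; 0 0 0 1]
T2·T1 = [1 0 0 -5; 0 -1 0 -6; 0 0 1 -3; 0 0 0 1]
T3·…·T1 = [-12/13 0 -5/13 75/13; 0 -1 0 -6; 5/13 0 -12/13 11/13; 0 0 0 1]
T4·…·T1 = [60/169 -12/13 25/169 -1311/169; 144/169 5/13 60/169 -510/169; 5/13 0 -12/13 11/13; 0 0 0 1]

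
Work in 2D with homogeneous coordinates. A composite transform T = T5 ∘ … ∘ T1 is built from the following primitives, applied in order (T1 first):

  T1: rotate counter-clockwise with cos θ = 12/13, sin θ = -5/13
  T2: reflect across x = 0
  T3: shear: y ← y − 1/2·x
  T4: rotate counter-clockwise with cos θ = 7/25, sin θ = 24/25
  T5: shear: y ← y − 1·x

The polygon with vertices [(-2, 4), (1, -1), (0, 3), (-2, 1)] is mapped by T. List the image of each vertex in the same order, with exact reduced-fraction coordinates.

T1 rotate counter-clockwise with cos θ = 12/13, sin θ = -5/13: (-2, 4) → (-4/13, 58/13); (1, -1) → (7/13, -17/13); (0, 3) → (15/13, 36/13); (-2, 1) → (-19/13, 22/13)
T2 reflect across x = 0: (-4/13, 58/13) → (4/13, 58/13); (7/13, -17/13) → (-7/13, -17/13); (15/13, 36/13) → (-15/13, 36/13); (-19/13, 22/13) → (19/13, 22/13)
T3 shear: y ← y − 1/2·x: (4/13, 58/13) → (4/13, 56/13); (-7/13, -17/13) → (-7/13, -27/26); (-15/13, 36/13) → (-15/13, 87/26); (19/13, 22/13) → (19/13, 25/26)
T4 rotate counter-clockwise with cos θ = 7/25, sin θ = 24/25: (4/13, 56/13) → (-1316/325, 488/325); (-7/13, -27/26) → (11/13, -21/26); (-15/13, 87/26) → (-1149/325, -111/650); (19/13, 25/26) → (-167/325, 1087/650)
T5 shear: y ← y − 1·x: (-1316/325, 488/325) → (-1316/325, 1804/325); (11/13, -21/26) → (11/13, -43/26); (-1149/325, -111/650) → (-1149/325, 2187/650); (-167/325, 1087/650) → (-167/325, 1421/650)

image vertices: (-1316/325, 1804/325), (11/13, -43/26), (-1149/325, 2187/650), (-167/325, 1421/650)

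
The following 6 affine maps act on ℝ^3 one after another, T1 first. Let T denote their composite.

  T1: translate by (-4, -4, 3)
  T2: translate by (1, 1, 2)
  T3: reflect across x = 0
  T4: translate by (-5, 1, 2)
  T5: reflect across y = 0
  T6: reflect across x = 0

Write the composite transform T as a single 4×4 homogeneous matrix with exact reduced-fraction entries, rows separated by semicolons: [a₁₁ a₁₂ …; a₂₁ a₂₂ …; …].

T1 = [1 0 0 -4; 0 1 0 -4; 0 0 1 3; 0 0 0 1]
T2·T1 = [1 0 0 -3; 0 1 0 -3; 0 0 1 5; 0 0 0 1]
T3·…·T1 = [-1 0 0 3; 0 1 0 -3; 0 0 1 5; 0 0 0 1]
T4·…·T1 = [-1 0 0 -2; 0 1 0 -2; 0 0 1 7; 0 0 0 1]
T5·…·T1 = [-1 0 0 -2; 0 -1 0 2; 0 0 1 7; 0 0 0 1]
T6·…·T1 = [1 0 0 2; 0 -1 0 2; 0 0 1 7; 0 0 0 1]

T = [1 0 0 2; 0 -1 0 2; 0 0 1 7; 0 0 0 1]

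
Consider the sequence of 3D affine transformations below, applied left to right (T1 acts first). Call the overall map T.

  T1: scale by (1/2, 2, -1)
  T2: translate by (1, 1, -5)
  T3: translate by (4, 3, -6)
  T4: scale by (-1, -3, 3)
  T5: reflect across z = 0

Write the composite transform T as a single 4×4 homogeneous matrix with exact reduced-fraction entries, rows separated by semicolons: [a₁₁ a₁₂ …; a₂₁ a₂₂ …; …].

T = [-1/2 0 0 -5; 0 -6 0 -12; 0 0 3 33; 0 0 0 1]

T1 = [1/2 0 0 0; 0 2 0 0; 0 0 -1 0; 0 0 0 1]
T2·T1 = [1/2 0 0 1; 0 2 0 1; 0 0 -1 -5; 0 0 0 1]
T3·…·T1 = [1/2 0 0 5; 0 2 0 4; 0 0 -1 -11; 0 0 0 1]
T4·…·T1 = [-1/2 0 0 -5; 0 -6 0 -12; 0 0 -3 -33; 0 0 0 1]
T5·…·T1 = [-1/2 0 0 -5; 0 -6 0 -12; 0 0 3 33; 0 0 0 1]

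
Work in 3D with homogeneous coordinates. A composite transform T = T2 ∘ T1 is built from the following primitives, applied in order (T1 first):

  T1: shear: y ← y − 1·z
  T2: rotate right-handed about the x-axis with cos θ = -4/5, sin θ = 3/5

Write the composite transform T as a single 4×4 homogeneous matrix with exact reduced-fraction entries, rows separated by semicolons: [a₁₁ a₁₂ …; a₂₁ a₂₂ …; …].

T = [1 0 0 0; 0 -4/5 1/5 0; 0 3/5 -7/5 0; 0 0 0 1]

T1 = [1 0 0 0; 0 1 -1 0; 0 0 1 0; 0 0 0 1]
T2·T1 = [1 0 0 0; 0 -4/5 1/5 0; 0 3/5 -7/5 0; 0 0 0 1]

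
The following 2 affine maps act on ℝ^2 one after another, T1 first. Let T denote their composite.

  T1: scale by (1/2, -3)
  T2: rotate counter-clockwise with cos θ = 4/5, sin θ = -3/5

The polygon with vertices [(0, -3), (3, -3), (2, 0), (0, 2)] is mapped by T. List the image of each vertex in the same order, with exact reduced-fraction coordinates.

T1 scale by (1/2, -3): (0, -3) → (0, 9); (3, -3) → (3/2, 9); (2, 0) → (1, 0); (0, 2) → (0, -6)
T2 rotate counter-clockwise with cos θ = 4/5, sin θ = -3/5: (0, 9) → (27/5, 36/5); (3/2, 9) → (33/5, 63/10); (1, 0) → (4/5, -3/5); (0, -6) → (-18/5, -24/5)

image vertices: (27/5, 36/5), (33/5, 63/10), (4/5, -3/5), (-18/5, -24/5)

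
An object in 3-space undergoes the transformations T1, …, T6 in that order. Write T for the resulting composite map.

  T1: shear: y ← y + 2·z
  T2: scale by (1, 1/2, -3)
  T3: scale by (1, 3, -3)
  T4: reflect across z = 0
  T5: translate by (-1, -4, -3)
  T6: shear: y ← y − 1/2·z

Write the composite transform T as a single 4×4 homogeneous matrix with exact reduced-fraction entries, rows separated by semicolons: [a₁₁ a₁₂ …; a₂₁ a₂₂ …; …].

T1 = [1 0 0 0; 0 1 2 0; 0 0 1 0; 0 0 0 1]
T2·T1 = [1 0 0 0; 0 1/2 1 0; 0 0 -3 0; 0 0 0 1]
T3·…·T1 = [1 0 0 0; 0 3/2 3 0; 0 0 9 0; 0 0 0 1]
T4·…·T1 = [1 0 0 0; 0 3/2 3 0; 0 0 -9 0; 0 0 0 1]
T5·…·T1 = [1 0 0 -1; 0 3/2 3 -4; 0 0 -9 -3; 0 0 0 1]
T6·…·T1 = [1 0 0 -1; 0 3/2 15/2 -5/2; 0 0 -9 -3; 0 0 0 1]

T = [1 0 0 -1; 0 3/2 15/2 -5/2; 0 0 -9 -3; 0 0 0 1]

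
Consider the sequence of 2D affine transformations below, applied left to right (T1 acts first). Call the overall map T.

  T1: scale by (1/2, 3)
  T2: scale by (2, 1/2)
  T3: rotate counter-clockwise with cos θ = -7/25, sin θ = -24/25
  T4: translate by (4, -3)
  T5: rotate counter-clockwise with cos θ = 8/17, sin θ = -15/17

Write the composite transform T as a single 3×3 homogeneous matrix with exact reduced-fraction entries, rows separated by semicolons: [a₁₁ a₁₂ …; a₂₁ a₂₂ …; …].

T1 = [1/2 0 0; 0 3 0; 0 0 1]
T2·T1 = [1 0 0; 0 3/2 0; 0 0 1]
T3·…·T1 = [-7/25 36/25 0; -24/25 -21/50 0; 0 0 1]
T4·…·T1 = [-7/25 36/25 4; -24/25 -21/50 -3; 0 0 1]
T5·…·T1 = [-416/425 261/850 -13/17; -87/425 -624/425 -84/17; 0 0 1]

T = [-416/425 261/850 -13/17; -87/425 -624/425 -84/17; 0 0 1]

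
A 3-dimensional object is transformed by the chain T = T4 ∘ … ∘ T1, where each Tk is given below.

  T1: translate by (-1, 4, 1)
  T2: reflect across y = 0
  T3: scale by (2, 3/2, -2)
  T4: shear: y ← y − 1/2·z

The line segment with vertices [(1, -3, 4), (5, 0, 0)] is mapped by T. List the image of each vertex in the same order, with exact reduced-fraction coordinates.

T1 translate by (-1, 4, 1): (1, -3, 4) → (0, 1, 5); (5, 0, 0) → (4, 4, 1)
T2 reflect across y = 0: (0, 1, 5) → (0, -1, 5); (4, 4, 1) → (4, -4, 1)
T3 scale by (2, 3/2, -2): (0, -1, 5) → (0, -3/2, -10); (4, -4, 1) → (8, -6, -2)
T4 shear: y ← y − 1/2·z: (0, -3/2, -10) → (0, 7/2, -10); (8, -6, -2) → (8, -5, -2)

image vertices: (0, 7/2, -10), (8, -5, -2)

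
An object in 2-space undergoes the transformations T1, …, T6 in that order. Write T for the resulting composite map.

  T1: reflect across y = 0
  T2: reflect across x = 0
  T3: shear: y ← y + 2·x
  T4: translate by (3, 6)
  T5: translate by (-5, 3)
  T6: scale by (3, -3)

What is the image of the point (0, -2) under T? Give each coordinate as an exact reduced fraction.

T1 reflect across y = 0: (0, -2) → (0, 2)
T2 reflect across x = 0: (0, 2) → (0, 2)
T3 shear: y ← y + 2·x: (0, 2) → (0, 2)
T4 translate by (3, 6): (0, 2) → (3, 8)
T5 translate by (-5, 3): (3, 8) → (-2, 11)
T6 scale by (3, -3): (-2, 11) → (-6, -33)

T(p) = (-6, -33)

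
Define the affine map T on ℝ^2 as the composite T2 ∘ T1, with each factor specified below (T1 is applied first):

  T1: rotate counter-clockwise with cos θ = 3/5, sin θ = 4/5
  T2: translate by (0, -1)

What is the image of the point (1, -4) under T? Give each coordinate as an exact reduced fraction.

T1 rotate counter-clockwise with cos θ = 3/5, sin θ = 4/5: (1, -4) → (19/5, -8/5)
T2 translate by (0, -1): (19/5, -8/5) → (19/5, -13/5)

T(p) = (19/5, -13/5)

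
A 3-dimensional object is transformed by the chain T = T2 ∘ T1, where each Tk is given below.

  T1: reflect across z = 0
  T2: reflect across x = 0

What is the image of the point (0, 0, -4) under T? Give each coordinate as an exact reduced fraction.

T(p) = (0, 0, 4)

T1 reflect across z = 0: (0, 0, -4) → (0, 0, 4)
T2 reflect across x = 0: (0, 0, 4) → (0, 0, 4)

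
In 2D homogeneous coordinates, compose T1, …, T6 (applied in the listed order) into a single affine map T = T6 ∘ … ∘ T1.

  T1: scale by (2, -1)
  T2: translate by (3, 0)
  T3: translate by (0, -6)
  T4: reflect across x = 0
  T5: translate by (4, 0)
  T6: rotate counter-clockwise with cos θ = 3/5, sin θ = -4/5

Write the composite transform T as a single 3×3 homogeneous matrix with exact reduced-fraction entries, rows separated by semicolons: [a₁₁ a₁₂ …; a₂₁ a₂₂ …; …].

T = [-6/5 -4/5 -21/5; 8/5 -3/5 -22/5; 0 0 1]

T1 = [2 0 0; 0 -1 0; 0 0 1]
T2·T1 = [2 0 3; 0 -1 0; 0 0 1]
T3·…·T1 = [2 0 3; 0 -1 -6; 0 0 1]
T4·…·T1 = [-2 0 -3; 0 -1 -6; 0 0 1]
T5·…·T1 = [-2 0 1; 0 -1 -6; 0 0 1]
T6·…·T1 = [-6/5 -4/5 -21/5; 8/5 -3/5 -22/5; 0 0 1]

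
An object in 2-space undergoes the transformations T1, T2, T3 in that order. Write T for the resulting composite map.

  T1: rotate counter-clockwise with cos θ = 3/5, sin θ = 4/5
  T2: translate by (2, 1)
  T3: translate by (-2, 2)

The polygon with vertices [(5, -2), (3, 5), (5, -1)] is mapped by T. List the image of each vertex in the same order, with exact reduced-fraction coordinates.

image vertices: (23/5, 29/5), (-11/5, 42/5), (19/5, 32/5)

T1 rotate counter-clockwise with cos θ = 3/5, sin θ = 4/5: (5, -2) → (23/5, 14/5); (3, 5) → (-11/5, 27/5); (5, -1) → (19/5, 17/5)
T2 translate by (2, 1): (23/5, 14/5) → (33/5, 19/5); (-11/5, 27/5) → (-1/5, 32/5); (19/5, 17/5) → (29/5, 22/5)
T3 translate by (-2, 2): (33/5, 19/5) → (23/5, 29/5); (-1/5, 32/5) → (-11/5, 42/5); (29/5, 22/5) → (19/5, 32/5)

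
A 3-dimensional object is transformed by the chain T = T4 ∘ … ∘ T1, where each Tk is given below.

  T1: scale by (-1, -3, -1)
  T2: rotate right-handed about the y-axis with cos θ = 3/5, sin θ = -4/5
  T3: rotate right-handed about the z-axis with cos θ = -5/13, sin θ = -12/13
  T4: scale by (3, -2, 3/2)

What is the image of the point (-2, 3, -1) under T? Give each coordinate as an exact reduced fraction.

T1 scale by (-1, -3, -1): (-2, 3, -1) → (2, -9, 1)
T2 rotate right-handed about the y-axis with cos θ = 3/5, sin θ = -4/5: (2, -9, 1) → (2/5, -9, 11/5)
T3 rotate right-handed about the z-axis with cos θ = -5/13, sin θ = -12/13: (2/5, -9, 11/5) → (-110/13, 201/65, 11/5)
T4 scale by (3, -2, 3/2): (-110/13, 201/65, 11/5) → (-330/13, -402/65, 33/10)

T(p) = (-330/13, -402/65, 33/10)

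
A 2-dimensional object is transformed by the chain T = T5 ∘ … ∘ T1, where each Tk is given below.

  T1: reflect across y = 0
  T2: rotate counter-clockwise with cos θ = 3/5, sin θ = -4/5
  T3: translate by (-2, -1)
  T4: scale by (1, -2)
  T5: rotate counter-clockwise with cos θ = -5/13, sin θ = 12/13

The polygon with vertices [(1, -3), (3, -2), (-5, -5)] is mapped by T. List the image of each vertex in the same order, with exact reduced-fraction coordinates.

image vertices: (-5/13, 12/13), (-23/5, -2/5), (149/13, 48/13)

T1 reflect across y = 0: (1, -3) → (1, 3); (3, -2) → (3, 2); (-5, -5) → (-5, 5)
T2 rotate counter-clockwise with cos θ = 3/5, sin θ = -4/5: (1, 3) → (3, 1); (3, 2) → (17/5, -6/5); (-5, 5) → (1, 7)
T3 translate by (-2, -1): (3, 1) → (1, 0); (17/5, -6/5) → (7/5, -11/5); (1, 7) → (-1, 6)
T4 scale by (1, -2): (1, 0) → (1, 0); (7/5, -11/5) → (7/5, 22/5); (-1, 6) → (-1, -12)
T5 rotate counter-clockwise with cos θ = -5/13, sin θ = 12/13: (1, 0) → (-5/13, 12/13); (7/5, 22/5) → (-23/5, -2/5); (-1, -12) → (149/13, 48/13)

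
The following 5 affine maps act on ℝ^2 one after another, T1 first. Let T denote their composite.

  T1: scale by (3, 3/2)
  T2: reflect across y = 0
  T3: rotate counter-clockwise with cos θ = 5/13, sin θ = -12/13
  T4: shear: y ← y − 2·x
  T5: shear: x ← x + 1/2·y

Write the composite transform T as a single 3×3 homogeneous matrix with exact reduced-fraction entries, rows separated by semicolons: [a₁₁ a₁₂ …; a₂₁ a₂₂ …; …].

T = [-18/13 -15/52 0; -66/13 57/26 0; 0 0 1]

T1 = [3 0 0; 0 3/2 0; 0 0 1]
T2·T1 = [3 0 0; 0 -3/2 0; 0 0 1]
T3·…·T1 = [15/13 -18/13 0; -36/13 -15/26 0; 0 0 1]
T4·…·T1 = [15/13 -18/13 0; -66/13 57/26 0; 0 0 1]
T5·…·T1 = [-18/13 -15/52 0; -66/13 57/26 0; 0 0 1]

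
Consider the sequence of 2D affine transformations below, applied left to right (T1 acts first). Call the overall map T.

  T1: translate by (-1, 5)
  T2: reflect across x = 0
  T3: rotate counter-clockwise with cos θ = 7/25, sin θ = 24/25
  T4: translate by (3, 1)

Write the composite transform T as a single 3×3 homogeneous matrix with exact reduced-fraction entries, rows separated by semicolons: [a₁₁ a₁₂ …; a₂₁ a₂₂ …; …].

T = [-7/25 -24/25 -38/25; -24/25 7/25 84/25; 0 0 1]

T1 = [1 0 -1; 0 1 5; 0 0 1]
T2·T1 = [-1 0 1; 0 1 5; 0 0 1]
T3·…·T1 = [-7/25 -24/25 -113/25; -24/25 7/25 59/25; 0 0 1]
T4·…·T1 = [-7/25 -24/25 -38/25; -24/25 7/25 84/25; 0 0 1]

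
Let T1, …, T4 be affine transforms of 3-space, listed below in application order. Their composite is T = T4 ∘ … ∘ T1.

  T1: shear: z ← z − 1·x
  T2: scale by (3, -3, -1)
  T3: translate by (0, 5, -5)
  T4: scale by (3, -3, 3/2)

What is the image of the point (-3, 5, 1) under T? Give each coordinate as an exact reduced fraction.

T1 shear: z ← z − 1·x: (-3, 5, 1) → (-3, 5, 4)
T2 scale by (3, -3, -1): (-3, 5, 4) → (-9, -15, -4)
T3 translate by (0, 5, -5): (-9, -15, -4) → (-9, -10, -9)
T4 scale by (3, -3, 3/2): (-9, -10, -9) → (-27, 30, -27/2)

T(p) = (-27, 30, -27/2)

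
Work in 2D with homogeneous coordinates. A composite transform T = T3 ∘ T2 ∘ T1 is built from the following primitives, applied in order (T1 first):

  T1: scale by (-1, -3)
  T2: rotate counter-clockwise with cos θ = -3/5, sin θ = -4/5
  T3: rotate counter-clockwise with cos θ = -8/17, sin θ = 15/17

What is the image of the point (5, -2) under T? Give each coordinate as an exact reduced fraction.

T(p) = (-342/85, 569/85)

T1 scale by (-1, -3): (5, -2) → (-5, 6)
T2 rotate counter-clockwise with cos θ = -3/5, sin θ = -4/5: (-5, 6) → (39/5, 2/5)
T3 rotate counter-clockwise with cos θ = -8/17, sin θ = 15/17: (39/5, 2/5) → (-342/85, 569/85)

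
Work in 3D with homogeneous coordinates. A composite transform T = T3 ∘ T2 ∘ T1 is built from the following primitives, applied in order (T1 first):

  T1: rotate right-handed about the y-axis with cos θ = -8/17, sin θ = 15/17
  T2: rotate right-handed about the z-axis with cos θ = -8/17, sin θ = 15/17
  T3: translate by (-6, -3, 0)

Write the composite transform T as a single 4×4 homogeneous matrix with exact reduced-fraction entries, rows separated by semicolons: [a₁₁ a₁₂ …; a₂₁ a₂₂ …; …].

T = [64/289 -15/17 -120/289 -6; -120/289 -8/17 225/289 -3; -15/17 0 -8/17 0; 0 0 0 1]

T1 = [-8/17 0 15/17 0; 0 1 0 0; -15/17 0 -8/17 0; 0 0 0 1]
T2·T1 = [64/289 -15/17 -120/289 0; -120/289 -8/17 225/289 0; -15/17 0 -8/17 0; 0 0 0 1]
T3·…·T1 = [64/289 -15/17 -120/289 -6; -120/289 -8/17 225/289 -3; -15/17 0 -8/17 0; 0 0 0 1]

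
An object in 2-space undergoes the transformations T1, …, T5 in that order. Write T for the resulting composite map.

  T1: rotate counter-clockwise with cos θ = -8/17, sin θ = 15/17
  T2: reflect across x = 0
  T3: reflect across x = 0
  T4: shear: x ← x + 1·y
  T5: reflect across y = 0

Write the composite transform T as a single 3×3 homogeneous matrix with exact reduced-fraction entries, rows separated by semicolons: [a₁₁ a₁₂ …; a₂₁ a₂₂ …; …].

T = [7/17 -23/17 0; -15/17 8/17 0; 0 0 1]

T1 = [-8/17 -15/17 0; 15/17 -8/17 0; 0 0 1]
T2·T1 = [8/17 15/17 0; 15/17 -8/17 0; 0 0 1]
T3·…·T1 = [-8/17 -15/17 0; 15/17 -8/17 0; 0 0 1]
T4·…·T1 = [7/17 -23/17 0; 15/17 -8/17 0; 0 0 1]
T5·…·T1 = [7/17 -23/17 0; -15/17 8/17 0; 0 0 1]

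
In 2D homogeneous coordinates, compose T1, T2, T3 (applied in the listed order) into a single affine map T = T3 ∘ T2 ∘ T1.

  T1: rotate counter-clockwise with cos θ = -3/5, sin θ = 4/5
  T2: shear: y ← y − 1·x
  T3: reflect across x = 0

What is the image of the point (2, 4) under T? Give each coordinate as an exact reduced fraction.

T1 rotate counter-clockwise with cos θ = -3/5, sin θ = 4/5: (2, 4) → (-22/5, -4/5)
T2 shear: y ← y − 1·x: (-22/5, -4/5) → (-22/5, 18/5)
T3 reflect across x = 0: (-22/5, 18/5) → (22/5, 18/5)

T(p) = (22/5, 18/5)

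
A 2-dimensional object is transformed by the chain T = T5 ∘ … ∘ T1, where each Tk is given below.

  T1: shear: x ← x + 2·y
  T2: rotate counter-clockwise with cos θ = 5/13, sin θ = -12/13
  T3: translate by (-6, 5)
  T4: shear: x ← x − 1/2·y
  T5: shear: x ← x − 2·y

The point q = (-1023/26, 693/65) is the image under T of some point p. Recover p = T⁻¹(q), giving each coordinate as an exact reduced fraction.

p = (1/5, -4)

T1 = [1 2 0; 0 1 0; 0 0 1]
T2·T1 = [5/13 22/13 0; -12/13 -19/13 0; 0 0 1]
T3·…·T1 = [5/13 22/13 -6; -12/13 -19/13 5; 0 0 1]
T4·…·T1 = [11/13 63/26 -17/2; -12/13 -19/13 5; 0 0 1]
T5·…·T1 = [35/13 139/26 -37/2; -12/13 -19/13 5; 0 0 1]
det M = 1; M⁻¹ = [-19/13 -139/26 -4/13; 12/13 35/13 47/13; 0 0 1]
M⁻¹ · (-1023/26, 693/65)ᵀ = (1/5, -4)ᵀ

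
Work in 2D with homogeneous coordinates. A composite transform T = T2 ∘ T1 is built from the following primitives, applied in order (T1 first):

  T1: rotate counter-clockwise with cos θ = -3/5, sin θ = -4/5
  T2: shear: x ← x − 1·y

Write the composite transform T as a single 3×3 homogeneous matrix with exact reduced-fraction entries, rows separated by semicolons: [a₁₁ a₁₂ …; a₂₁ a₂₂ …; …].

T = [1/5 7/5 0; -4/5 -3/5 0; 0 0 1]

T1 = [-3/5 4/5 0; -4/5 -3/5 0; 0 0 1]
T2·T1 = [1/5 7/5 0; -4/5 -3/5 0; 0 0 1]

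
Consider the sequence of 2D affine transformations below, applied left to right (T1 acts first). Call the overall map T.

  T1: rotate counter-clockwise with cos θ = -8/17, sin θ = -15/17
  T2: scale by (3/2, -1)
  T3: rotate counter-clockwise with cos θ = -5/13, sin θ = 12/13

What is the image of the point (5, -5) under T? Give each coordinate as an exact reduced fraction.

T1 rotate counter-clockwise with cos θ = -8/17, sin θ = -15/17: (5, -5) → (-115/17, -35/17)
T2 scale by (3/2, -1): (-115/17, -35/17) → (-345/34, 35/17)
T3 rotate counter-clockwise with cos θ = -5/13, sin θ = 12/13: (-345/34, 35/17) → (885/442, -2245/221)

T(p) = (885/442, -2245/221)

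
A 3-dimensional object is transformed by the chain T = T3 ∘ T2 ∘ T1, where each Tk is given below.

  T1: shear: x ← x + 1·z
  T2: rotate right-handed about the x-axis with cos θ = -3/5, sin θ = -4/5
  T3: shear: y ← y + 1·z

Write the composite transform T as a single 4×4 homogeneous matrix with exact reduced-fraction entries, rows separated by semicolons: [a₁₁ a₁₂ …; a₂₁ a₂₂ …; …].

T = [1 0 1 0; 0 -7/5 1/5 0; 0 -4/5 -3/5 0; 0 0 0 1]

T1 = [1 0 1 0; 0 1 0 0; 0 0 1 0; 0 0 0 1]
T2·T1 = [1 0 1 0; 0 -3/5 4/5 0; 0 -4/5 -3/5 0; 0 0 0 1]
T3·…·T1 = [1 0 1 0; 0 -7/5 1/5 0; 0 -4/5 -3/5 0; 0 0 0 1]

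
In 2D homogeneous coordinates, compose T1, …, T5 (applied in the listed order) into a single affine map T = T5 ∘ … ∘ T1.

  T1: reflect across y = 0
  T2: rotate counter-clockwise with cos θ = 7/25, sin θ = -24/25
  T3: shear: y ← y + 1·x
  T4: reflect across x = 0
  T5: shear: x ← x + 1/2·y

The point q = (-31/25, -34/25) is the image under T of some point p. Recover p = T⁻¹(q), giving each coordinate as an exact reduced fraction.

p = (2, 0)

T1 = [1 0 0; 0 -1 0; 0 0 1]
T2·T1 = [7/25 -24/25 0; -24/25 -7/25 0; 0 0 1]
T3·…·T1 = [7/25 -24/25 0; -17/25 -31/25 0; 0 0 1]
T4·…·T1 = [-7/25 24/25 0; -17/25 -31/25 0; 0 0 1]
T5·…·T1 = [-31/50 17/50 0; -17/25 -31/25 0; 0 0 1]
det M = 1; M⁻¹ = [-31/25 -17/50 0; 17/25 -31/50 0; 0 0 1]
M⁻¹ · (-31/25, -34/25)ᵀ = (2, 0)ᵀ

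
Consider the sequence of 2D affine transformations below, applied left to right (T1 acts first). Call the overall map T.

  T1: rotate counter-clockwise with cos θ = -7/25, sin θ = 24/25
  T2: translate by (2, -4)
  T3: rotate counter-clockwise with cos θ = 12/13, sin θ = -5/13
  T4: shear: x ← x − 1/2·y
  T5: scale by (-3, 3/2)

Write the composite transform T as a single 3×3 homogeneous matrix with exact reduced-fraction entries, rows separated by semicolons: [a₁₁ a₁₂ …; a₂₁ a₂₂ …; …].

T1 = [-7/25 -24/25 0; 24/25 -7/25 0; 0 0 1]
T2·T1 = [-7/25 -24/25 2; 24/25 -7/25 -4; 0 0 1]
T3·…·T1 = [36/325 -323/325 4/13; 323/325 36/325 -58/13; 0 0 1]
T4·…·T1 = [-251/650 -341/325 33/13; 323/325 36/325 -58/13; 0 0 1]
T5·…·T1 = [753/650 1023/325 -99/13; 969/650 54/325 -87/13; 0 0 1]

T = [753/650 1023/325 -99/13; 969/650 54/325 -87/13; 0 0 1]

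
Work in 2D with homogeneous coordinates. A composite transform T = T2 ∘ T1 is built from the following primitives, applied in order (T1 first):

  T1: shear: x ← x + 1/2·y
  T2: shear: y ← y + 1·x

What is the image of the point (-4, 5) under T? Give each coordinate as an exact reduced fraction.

T(p) = (-3/2, 7/2)

T1 shear: x ← x + 1/2·y: (-4, 5) → (-3/2, 5)
T2 shear: y ← y + 1·x: (-3/2, 5) → (-3/2, 7/2)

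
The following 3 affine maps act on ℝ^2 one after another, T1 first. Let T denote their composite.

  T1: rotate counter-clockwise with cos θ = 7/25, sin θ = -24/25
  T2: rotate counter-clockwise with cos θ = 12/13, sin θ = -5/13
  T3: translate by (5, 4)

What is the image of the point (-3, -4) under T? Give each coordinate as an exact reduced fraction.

T1 rotate counter-clockwise with cos θ = 7/25, sin θ = -24/25: (-3, -4) → (-117/25, 44/25)
T2 rotate counter-clockwise with cos θ = 12/13, sin θ = -5/13: (-117/25, 44/25) → (-1184/325, 1113/325)
T3 translate by (5, 4): (-1184/325, 1113/325) → (441/325, 2413/325)

T(p) = (441/325, 2413/325)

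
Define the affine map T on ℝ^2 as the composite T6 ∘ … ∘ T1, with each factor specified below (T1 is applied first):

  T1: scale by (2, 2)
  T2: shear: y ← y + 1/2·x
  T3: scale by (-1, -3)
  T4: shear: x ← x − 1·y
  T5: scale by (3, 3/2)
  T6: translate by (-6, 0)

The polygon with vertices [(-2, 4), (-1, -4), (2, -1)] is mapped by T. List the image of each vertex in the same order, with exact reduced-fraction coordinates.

T1 scale by (2, 2): (-2, 4) → (-4, 8); (-1, -4) → (-2, -8); (2, -1) → (4, -2)
T2 shear: y ← y + 1/2·x: (-4, 8) → (-4, 6); (-2, -8) → (-2, -9); (4, -2) → (4, 0)
T3 scale by (-1, -3): (-4, 6) → (4, -18); (-2, -9) → (2, 27); (4, 0) → (-4, 0)
T4 shear: x ← x − 1·y: (4, -18) → (22, -18); (2, 27) → (-25, 27); (-4, 0) → (-4, 0)
T5 scale by (3, 3/2): (22, -18) → (66, -27); (-25, 27) → (-75, 81/2); (-4, 0) → (-12, 0)
T6 translate by (-6, 0): (66, -27) → (60, -27); (-75, 81/2) → (-81, 81/2); (-12, 0) → (-18, 0)

image vertices: (60, -27), (-81, 81/2), (-18, 0)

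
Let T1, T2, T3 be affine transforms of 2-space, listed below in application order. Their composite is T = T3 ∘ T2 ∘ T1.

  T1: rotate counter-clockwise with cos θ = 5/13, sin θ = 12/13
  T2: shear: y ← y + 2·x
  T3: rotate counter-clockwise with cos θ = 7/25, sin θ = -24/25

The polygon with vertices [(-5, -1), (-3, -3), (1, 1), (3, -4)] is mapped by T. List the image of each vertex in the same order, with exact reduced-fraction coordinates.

image vertices: (-7, -1), (-69/325, -567/325), (23/325, 189/325), (3849/325, -518/325)

T1 rotate counter-clockwise with cos θ = 5/13, sin θ = 12/13: (-5, -1) → (-1, -5); (-3, -3) → (21/13, -51/13); (1, 1) → (-7/13, 17/13); (3, -4) → (63/13, 16/13)
T2 shear: y ← y + 2·x: (-1, -5) → (-1, -7); (21/13, -51/13) → (21/13, -9/13); (-7/13, 17/13) → (-7/13, 3/13); (63/13, 16/13) → (63/13, 142/13)
T3 rotate counter-clockwise with cos θ = 7/25, sin θ = -24/25: (-1, -7) → (-7, -1); (21/13, -9/13) → (-69/325, -567/325); (-7/13, 3/13) → (23/325, 189/325); (63/13, 142/13) → (3849/325, -518/325)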